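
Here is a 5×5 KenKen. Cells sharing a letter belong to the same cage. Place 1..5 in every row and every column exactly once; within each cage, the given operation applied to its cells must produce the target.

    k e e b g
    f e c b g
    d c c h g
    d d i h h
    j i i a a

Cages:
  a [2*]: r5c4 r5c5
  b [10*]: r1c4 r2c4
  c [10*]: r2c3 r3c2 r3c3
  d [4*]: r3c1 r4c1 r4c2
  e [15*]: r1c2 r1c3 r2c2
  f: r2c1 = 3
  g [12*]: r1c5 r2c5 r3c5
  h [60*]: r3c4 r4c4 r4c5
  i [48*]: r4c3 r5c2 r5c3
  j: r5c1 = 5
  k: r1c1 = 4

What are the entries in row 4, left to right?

1 2 4 3 5

Cage k is given, leaving r1c1 = 4.
Cage f is a single given cell, which forces r2c1 = 3.
Column 1 now contains 4, which forces r4c1 = 1.
Row 4 already has 1, leaving r4c2 = 2.
Cage i needs product 48, so r4c3 = 4.
Cage j is given, which forces r5c1 = 5.
Cage i needs product 48, which forces r5c2 = 4.
The 3 cells of cage i must have product 48, so r5c3 = 3.
Cage e has product 15, which forces r1c2 = 3.
3 is placed in row 1; hence r1c5 = 1.
1 is placed in column 5, so r2c5 = 4.
Column 1 already has 1; hence r3c1 = 2.
Cage h has product 60, leaving r3c4 = 4.
4 is placed in column 5, so r3c5 = 3.
Column 5 already has 3, which forces r4c5 = 5.
1 is placed in column 5, leaving r5c5 = 2.
Row 1 already has 1, so r1c3 = 5.
Row 1 already has 5, which forces r1c4 = 2.
The 3 cells of cage e must have product 15, leaving r2c2 = 1.
The 3 cells of cage c must have product 10; hence r2c3 = 2.
Column 4 already has 2, leaving r2c4 = 5.
Column 2 now contains 1, leaving r3c2 = 5.
Column 3 now contains 5, leaving r3c3 = 1.
Row 4 already has 5; hence r4c4 = 3.
Row 5 now contains 2, leaving r5c4 = 1.
Filled in: 4 3 5 2 1 / 3 1 2 5 4 / 2 5 1 4 3 / 1 2 4 3 5 / 5 4 3 1 2.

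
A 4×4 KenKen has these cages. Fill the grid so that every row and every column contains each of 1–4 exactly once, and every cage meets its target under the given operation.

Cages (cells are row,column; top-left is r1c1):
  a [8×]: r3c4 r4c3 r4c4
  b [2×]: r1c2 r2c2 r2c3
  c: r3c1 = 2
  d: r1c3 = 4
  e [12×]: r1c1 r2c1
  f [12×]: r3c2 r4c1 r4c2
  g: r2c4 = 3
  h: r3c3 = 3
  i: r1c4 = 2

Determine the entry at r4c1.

Cage b has product 2; hence r1c2 = 1.
Cage d is given; hence r1c3 = 4.
Cage i is given, which forces r1c4 = 2.
Cage b needs product 2; hence r2c2 = 2.
Cage b has product 2, so r2c3 = 1.
Cage g is a single given cell, leaving r2c4 = 3.
C is a freebie, so r3c1 = 2.
Cage h is a single given cell, so r3c3 = 3.
Column 3 now contains 1, leaving r4c3 = 2.
4 is placed in row 1; hence r1c1 = 3.
Row 2 already has 3, leaving r2c1 = 4.
Row 3 now contains 3, leaving r3c2 = 4.
Row 3 now contains 4, leaving r3c4 = 1.
Cage f has product 12, which forces r4c1 = 1.
Cage f needs product 12, so r4c2 = 3.
1 is placed in column 4, which forces r4c4 = 4.
Filled in: 3 1 4 2 / 4 2 1 3 / 2 4 3 1 / 1 3 2 4.

1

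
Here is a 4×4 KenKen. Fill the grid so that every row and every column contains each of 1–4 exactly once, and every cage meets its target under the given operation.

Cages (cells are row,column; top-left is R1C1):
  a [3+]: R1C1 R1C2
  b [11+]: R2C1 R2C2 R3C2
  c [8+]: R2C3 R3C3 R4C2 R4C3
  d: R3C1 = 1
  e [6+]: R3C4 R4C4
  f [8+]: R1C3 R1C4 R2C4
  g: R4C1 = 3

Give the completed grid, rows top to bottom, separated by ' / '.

2 1 4 3 / 4 3 2 1 / 1 4 3 2 / 3 2 1 4

Cage b needs sum 11, so R2C1 = 4.
Cage b has sum 11; hence R2C2 = 3.
Cage d is a single given cell, which forces R3C1 = 1.
The 3 cells of cage b must have sum 11, which forces R3C2 = 4.
4 is placed in row 3; hence R3C4 = 2.
G is a freebie, which forces R4C1 = 3.
Column 4 now contains 2; hence R4C4 = 4.
Column 1 now contains 1, leaving R1C1 = 2.
Cage a's pair has sum 3; hence R1C2 = 1.
Cage f has sum 8, which forces R1C3 = 4.
The 3 cells of cage f must have sum 8, leaving R1C4 = 3.
Cage c needs sum 8, so R2C3 = 2.
Column 4 now contains 2, leaving R2C4 = 1.
2 is placed in row 3, leaving R3C3 = 3.
The 4 cells of cage c must have sum 8, leaving R4C2 = 2.
The 4 cells of cage c must have sum 8; hence R4C3 = 1.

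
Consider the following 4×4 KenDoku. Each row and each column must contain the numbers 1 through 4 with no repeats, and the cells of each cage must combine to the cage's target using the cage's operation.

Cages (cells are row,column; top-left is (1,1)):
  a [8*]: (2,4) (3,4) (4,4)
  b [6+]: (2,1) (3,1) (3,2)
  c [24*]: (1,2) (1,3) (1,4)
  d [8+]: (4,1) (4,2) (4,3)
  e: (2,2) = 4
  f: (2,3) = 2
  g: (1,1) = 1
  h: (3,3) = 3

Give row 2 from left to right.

G is a freebie; hence (1,1) = 1.
Cage e is given, leaving (2,2) = 4.
F is a freebie; hence (2,3) = 2.
Row 2 now contains 2, which forces (2,4) = 1.
Cage h is a single given cell, which forces (3,3) = 3.
3 is placed in column 3; hence (1,3) = 4.
Row 2 now contains 2, so (2,1) = 3.
Cage b has sum 6, leaving (3,1) = 2.
Cage b has sum 6; hence (3,2) = 1.
Row 3 already has 2, leaving (3,4) = 4.
Column 1 already has 3, so (4,1) = 4.
1 is placed in column 2; hence (4,2) = 3.
Column 3 already has 4, so (4,3) = 1.
Column 4 now contains 4, leaving (4,4) = 2.
3 is placed in column 2; hence (1,2) = 2.
Column 4 already has 2, so (1,4) = 3.
Completed grid: 1 2 4 3 / 3 4 2 1 / 2 1 3 4 / 4 3 1 2.

3 4 2 1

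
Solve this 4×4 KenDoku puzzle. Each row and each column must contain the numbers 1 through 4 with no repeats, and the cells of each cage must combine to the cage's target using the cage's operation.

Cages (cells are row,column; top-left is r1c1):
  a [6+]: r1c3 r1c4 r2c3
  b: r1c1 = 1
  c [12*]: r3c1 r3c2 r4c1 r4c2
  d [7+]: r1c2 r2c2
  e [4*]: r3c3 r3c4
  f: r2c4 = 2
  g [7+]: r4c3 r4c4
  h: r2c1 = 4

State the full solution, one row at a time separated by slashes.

Cage b is given; hence r1c1 = 1.
Cage h is a single given cell, leaving r2c1 = 4.
Row 2 now contains 4, which forces r2c2 = 3.
F is a freebie; hence r2c4 = 2.
Column 2 already has 3, leaving r1c2 = 4.
Cage a has sum 6, which forces r1c3 = 2.
Column 4 now contains 2, so r1c4 = 3.
2 is placed in row 2, which forces r2c3 = 1.
Column 3 now contains 1, which forces r3c3 = 4.
Row 3 now contains 4, so r3c4 = 1.
Column 3 now contains 4, so r4c3 = 3.
Column 4 already has 3; hence r4c4 = 4.
Cage c needs product 12, leaving r3c1 = 3.
Row 3 now contains 1, which forces r3c2 = 2.
Row 4 now contains 3; hence r4c1 = 2.
The 4 cells of cage c must have product 12, leaving r4c2 = 1.

1 4 2 3 / 4 3 1 2 / 3 2 4 1 / 2 1 3 4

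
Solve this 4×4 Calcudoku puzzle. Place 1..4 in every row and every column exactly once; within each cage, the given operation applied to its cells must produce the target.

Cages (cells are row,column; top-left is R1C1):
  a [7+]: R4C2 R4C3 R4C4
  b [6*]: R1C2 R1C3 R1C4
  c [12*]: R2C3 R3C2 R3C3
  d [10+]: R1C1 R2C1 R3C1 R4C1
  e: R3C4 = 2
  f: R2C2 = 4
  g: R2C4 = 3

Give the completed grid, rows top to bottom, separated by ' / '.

4 2 3 1 / 2 4 1 3 / 1 3 4 2 / 3 1 2 4

Cage f is given, which forces R2C2 = 4.
Cage g is given; hence R2C4 = 3.
Cage e is given, so R3C4 = 2.
Column 4 now contains 2, which forces R1C4 = 1.
Cage c has product 12, so R2C3 = 1.
Cage c needs product 12, so R3C2 = 3.
Cage c has product 12, leaving R3C3 = 4.
Column 3 now contains 4, so R4C3 = 2.
Column 4 now contains 1; hence R4C4 = 4.
Cage d needs sum 10, which forces R1C1 = 4.
3 is placed in column 2, leaving R1C2 = 2.
2 is placed in column 3, so R1C3 = 3.
Row 2 now contains 1; hence R2C1 = 2.
4 is placed in row 3, so R3C1 = 1.
The 4 cells of cage d must have sum 10, so R4C1 = 3.
Row 4 already has 2, which forces R4C2 = 1.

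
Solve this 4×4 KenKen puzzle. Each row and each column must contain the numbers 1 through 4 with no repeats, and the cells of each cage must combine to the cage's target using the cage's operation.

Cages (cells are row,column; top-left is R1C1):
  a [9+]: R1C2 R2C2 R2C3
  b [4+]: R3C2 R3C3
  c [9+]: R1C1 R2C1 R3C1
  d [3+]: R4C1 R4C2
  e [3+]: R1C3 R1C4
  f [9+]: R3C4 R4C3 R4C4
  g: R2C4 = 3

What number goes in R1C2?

Cage g is a single given cell, leaving R2C4 = 3.
The only place for 1 in row 2 is R2C2.
The 3 cells of cage a must have sum 9; hence R1C2 = 4.
The 3 cells of cage a must have sum 9; hence R2C3 = 4.
1 is placed in column 2; hence R3C2 = 3.
Cage b's pair has sum 4, so R3C3 = 1.
Cage d's pair has sum 3, leaving R4C1 = 1.
1 is placed in column 2, leaving R4C2 = 2.
Column 3 already has 4, so R4C3 = 3.
2 is placed in row 4, so R4C4 = 4.
Cage c has sum 9, so R1C1 = 3.
1 is placed in column 3, which forces R1C3 = 2.
Cage e's pair has sum 3, which forces R1C4 = 1.
Row 2 already has 4, leaving R2C1 = 2.
Cage c needs sum 9, leaving R3C1 = 4.
4 is placed in column 4, so R3C4 = 2.
Filled in: 3 4 2 1 / 2 1 4 3 / 4 3 1 2 / 1 2 3 4.

4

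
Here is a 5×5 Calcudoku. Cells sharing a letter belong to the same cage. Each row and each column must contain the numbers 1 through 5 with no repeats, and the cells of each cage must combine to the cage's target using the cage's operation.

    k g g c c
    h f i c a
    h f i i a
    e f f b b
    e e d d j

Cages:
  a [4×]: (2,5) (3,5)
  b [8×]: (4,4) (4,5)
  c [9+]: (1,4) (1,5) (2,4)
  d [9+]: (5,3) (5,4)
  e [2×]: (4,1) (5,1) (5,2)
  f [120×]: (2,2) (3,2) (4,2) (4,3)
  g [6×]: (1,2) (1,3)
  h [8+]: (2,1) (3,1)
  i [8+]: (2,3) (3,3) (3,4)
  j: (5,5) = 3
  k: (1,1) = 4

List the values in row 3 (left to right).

K is a freebie, which forces (1,1) = 4.
Cage e has product 2, so (4,1) = 1.
Cage e has product 2, so (5,1) = 2.
Cage e has product 2, which forces (5,2) = 1.
Cage j is a single given cell, so (5,5) = 3.
In column 5, 5 can only go at (1,5), so (1,5) = 5.
In row 1, 1 can only go at (1,4), so (1,4) = 1.
Column 4 already has 1, which forces (2,4) = 3.
Row 2 now contains 3, which forces (2,1) = 5.
The two cells of cage h must have sum 8, so (3,1) = 3.
The only place for 2 in column 5 is (4,5).
2 is placed in row 4, leaving (4,4) = 4.
Column 4 now contains 4, so (5,4) = 5.
Column 4 now contains 5; hence (3,4) = 2.
Row 5 now contains 5; hence (5,3) = 4.
Cage f needs product 120, so (2,2) = 2.
Cage i has sum 8, leaving (2,3) = 1.
1 is placed in row 2, which forces (2,5) = 4.
Row 3 now contains 2, which forces (3,2) = 4.
4 is placed in column 3; hence (3,3) = 5.
Column 5 now contains 4; hence (3,5) = 1.
Column 3 now contains 5, leaving (4,3) = 3.
Column 2 already has 2, so (1,2) = 3.
3 is placed in column 3, leaving (1,3) = 2.
Row 4 now contains 3, which forces (4,2) = 5.
The full grid is 4 3 2 1 5 / 5 2 1 3 4 / 3 4 5 2 1 / 1 5 3 4 2 / 2 1 4 5 3.

3 4 5 2 1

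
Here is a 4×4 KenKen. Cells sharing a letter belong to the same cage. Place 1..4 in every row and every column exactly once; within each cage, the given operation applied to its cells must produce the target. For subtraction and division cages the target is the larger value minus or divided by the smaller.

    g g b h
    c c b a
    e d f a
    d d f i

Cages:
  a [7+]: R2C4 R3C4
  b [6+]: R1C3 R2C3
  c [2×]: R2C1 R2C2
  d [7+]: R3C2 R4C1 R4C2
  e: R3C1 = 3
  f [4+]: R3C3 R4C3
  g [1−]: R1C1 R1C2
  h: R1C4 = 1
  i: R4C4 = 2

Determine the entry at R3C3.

Cage h is a single given cell, leaving R1C4 = 1.
Cage e is a single given cell, so R3C1 = 3.
Row 3 already has 3; hence R3C3 = 1.
Row 3 already has 3, so R3C4 = 4.
Column 3 now contains 1, which forces R4C3 = 3.
I is a freebie, leaving R4C4 = 2.
Cage g needs two cells with difference 1, leaving R1C2 = 3.
Column 4 already has 4, leaving R2C4 = 3.
4 is placed in row 3; hence R3C2 = 2.
Cage c needs two cells with product 2, which forces R2C1 = 2.
Column 2 already has 2, which forces R2C2 = 1.
2 is placed in row 2, so R2C3 = 4.
1 is placed in column 2, so R4C2 = 4.
Column 1 already has 2; hence R1C1 = 4.
Column 3 now contains 4; hence R1C3 = 2.
Row 4 already has 4, which forces R4C1 = 1.
Completed grid: 4 3 2 1 / 2 1 4 3 / 3 2 1 4 / 1 4 3 2.

1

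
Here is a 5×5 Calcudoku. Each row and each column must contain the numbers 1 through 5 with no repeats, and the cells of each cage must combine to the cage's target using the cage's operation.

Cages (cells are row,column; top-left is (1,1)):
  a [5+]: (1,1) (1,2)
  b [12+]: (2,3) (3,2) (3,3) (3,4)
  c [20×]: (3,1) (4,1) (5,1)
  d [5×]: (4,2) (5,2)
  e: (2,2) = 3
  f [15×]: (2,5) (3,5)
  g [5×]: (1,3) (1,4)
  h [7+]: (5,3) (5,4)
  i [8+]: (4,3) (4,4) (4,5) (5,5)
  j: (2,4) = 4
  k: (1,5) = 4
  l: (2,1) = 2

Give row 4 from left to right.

K is a freebie, which forces (1,5) = 4.
Cage l is a single given cell, so (2,1) = 2.
Cage e is a single given cell, leaving (2,2) = 3.
J is a freebie, which forces (2,4) = 4.
Row 2 now contains 3, which forces (2,5) = 5.
Column 5 already has 5; hence (3,5) = 3.
Cage a needs two cells with sum 5; hence (1,1) = 3.
Cage a's pair has sum 5, leaving (1,2) = 2.
5 is placed in row 2; hence (2,3) = 1.
1 is placed in column 3, which forces (1,3) = 5.
Cage g's pair has product 5, so (1,4) = 1.
The 4 cells of cage i must have sum 8, so (4,5) = 1.
Cage i has sum 8, which forces (5,5) = 2.
Row 4 already has 1, which forces (4,2) = 5.
The two cells of cage d must have product 5, which forces (5,2) = 1.
2 is placed in row 5, which forces (5,3) = 4.
The two cells of cage h must have sum 7, leaving (5,4) = 3.
The 3 cells of cage c must have product 20, so (3,1) = 1.
Column 2 already has 5; hence (3,2) = 4.
Column 3 now contains 4, leaving (3,3) = 2.
The 4 cells of cage b must have sum 12, so (3,4) = 5.
5 is placed in row 4, leaving (4,1) = 4.
The 4 cells of cage i must have sum 8, which forces (4,3) = 3.
Column 4 now contains 3, so (4,4) = 2.
Row 5 already has 4, leaving (5,1) = 5.
The full grid is 3 2 5 1 4 / 2 3 1 4 5 / 1 4 2 5 3 / 4 5 3 2 1 / 5 1 4 3 2.

4 5 3 2 1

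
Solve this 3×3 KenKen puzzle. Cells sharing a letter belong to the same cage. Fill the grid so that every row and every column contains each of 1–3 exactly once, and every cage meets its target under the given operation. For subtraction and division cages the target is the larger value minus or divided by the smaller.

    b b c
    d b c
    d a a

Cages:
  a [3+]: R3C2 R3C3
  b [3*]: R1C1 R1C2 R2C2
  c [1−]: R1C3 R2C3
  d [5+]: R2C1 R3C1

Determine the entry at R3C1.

Cage b has product 3, so R1C1 = 1.
The 3 cells of cage b must have product 3, so R1C2 = 3.
Row 1 already has 3; hence R1C3 = 2.
The 3 cells of cage b must have product 3, which forces R2C2 = 1.
Row 2 already has 1; hence R2C3 = 3.
Column 2 now contains 1, leaving R3C2 = 2.
2 is placed in column 3, leaving R3C3 = 1.
Row 2 now contains 3, leaving R2C1 = 2.
2 is placed in row 3, so R3C1 = 3.
Filled in: 1 3 2 / 2 1 3 / 3 2 1.

3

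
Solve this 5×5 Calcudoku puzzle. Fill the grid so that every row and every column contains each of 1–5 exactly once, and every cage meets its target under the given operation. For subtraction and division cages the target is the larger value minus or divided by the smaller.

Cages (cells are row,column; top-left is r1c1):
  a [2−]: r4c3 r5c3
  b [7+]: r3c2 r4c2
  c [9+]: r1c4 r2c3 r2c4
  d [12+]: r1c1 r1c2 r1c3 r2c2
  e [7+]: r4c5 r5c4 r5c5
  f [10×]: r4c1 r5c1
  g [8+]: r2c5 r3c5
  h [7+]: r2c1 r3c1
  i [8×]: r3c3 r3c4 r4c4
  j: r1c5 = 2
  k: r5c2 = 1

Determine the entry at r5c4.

J is a freebie, leaving r1c5 = 2.
Cage k is given, leaving r5c2 = 1.
Cage e has sum 7; hence r4c5 = 1.
The 3 cells of cage e must have sum 7, leaving r5c4 = 2.
Cage e needs sum 7, leaving r5c5 = 4.
The 3 cells of cage i must have product 8, so r3c3 = 2.
Cage i needs product 8; hence r3c4 = 1.
The two cells of cage f must have product 10, which forces r4c1 = 2.
2 is placed in column 4; hence r4c4 = 4.
Row 5 already has 2; hence r5c1 = 5.
5 is placed in row 5; hence r5c3 = 3.
The 3 cells of cage c must have sum 9, leaving r2c3 = 1.
The two cells of cage b must have sum 7, which forces r3c2 = 4.
Cage b's pair has sum 7; hence r4c2 = 3.
3 is placed in column 3, so r4c3 = 5.
Cage d has sum 12, leaving r1c1 = 1.
Column 2 now contains 3, leaving r1c2 = 5.
5 is placed in column 3, leaving r1c3 = 4.
5 is placed in row 1, which forces r1c4 = 3.
Cage h's pair has sum 7, leaving r2c1 = 4.
Column 2 now contains 3, which forces r2c2 = 2.
Column 4 now contains 3, which forces r2c4 = 5.
Row 2 now contains 5, leaving r2c5 = 3.
Row 3 already has 4, which forces r3c1 = 3.
Column 5 now contains 3, leaving r3c5 = 5.
Completed grid: 1 5 4 3 2 / 4 2 1 5 3 / 3 4 2 1 5 / 2 3 5 4 1 / 5 1 3 2 4.

2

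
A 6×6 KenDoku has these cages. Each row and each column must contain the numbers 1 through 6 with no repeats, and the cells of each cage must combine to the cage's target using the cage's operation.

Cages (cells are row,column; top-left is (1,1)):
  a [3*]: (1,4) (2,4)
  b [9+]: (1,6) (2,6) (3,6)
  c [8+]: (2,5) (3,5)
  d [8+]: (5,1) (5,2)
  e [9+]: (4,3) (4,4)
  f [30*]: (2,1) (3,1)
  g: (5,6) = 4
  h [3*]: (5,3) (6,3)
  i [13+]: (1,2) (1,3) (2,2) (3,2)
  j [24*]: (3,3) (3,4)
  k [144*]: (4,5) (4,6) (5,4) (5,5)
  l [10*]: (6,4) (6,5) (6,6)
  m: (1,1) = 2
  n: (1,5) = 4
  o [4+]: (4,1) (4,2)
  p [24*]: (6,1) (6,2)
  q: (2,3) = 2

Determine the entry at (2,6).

3

Cage m is given; hence (1,1) = 2.
N is a freebie, so (1,5) = 4.
Q is a freebie, leaving (2,3) = 2.
Cage g is given, which forces (5,6) = 4.
In row 2, 4 can only go at (2,2), so (2,2) = 4.
The two cells of cage p must have product 24, so (6,1) = 4.
Column 2 now contains 4; hence (6,2) = 6.
The only place for 1 in row 5 is (5,3).
Column 3 now contains 1, which forces (6,3) = 3.
Column 1 needs a 1, and only (4,1) is open for it.
Row 4 now contains 1, so (4,2) = 3.
Column 2 now contains 3, leaving (1,2) = 1.
Cage i has sum 13; hence (1,3) = 6.
Row 1 already has 1, so (1,4) = 3.
3 is placed in row 1, which forces (1,6) = 5.
Column 4 now contains 3; hence (2,4) = 1.
The 4 cells of cage i must have sum 13, which forces (3,2) = 2.
Column 3 now contains 6, leaving (3,3) = 4.
Row 3 already has 4; hence (3,4) = 6.
Column 3 now contains 4, which forces (4,3) = 5.
Row 4 already has 5, which forces (4,4) = 4.
Column 2 now contains 2; hence (5,2) = 5.
Column 4 now contains 6, leaving (5,4) = 2.
Row 5 now contains 2, leaving (5,5) = 6.
Column 4 now contains 2, leaving (6,4) = 5.
Cage f's pair has product 30, leaving (2,1) = 6.
The 3 cells of cage b must have sum 9; hence (2,6) = 3.
6 is placed in row 3, so (3,1) = 5.
5 is placed in row 3, so (3,5) = 3.
The 3 cells of cage b must have sum 9, which forces (3,6) = 1.
Column 5 now contains 6, which forces (4,5) = 2.
Cage k has product 144, which forces (4,6) = 6.
6 is placed in row 5, so (5,1) = 3.
Column 5 now contains 2, which forces (6,5) = 1.
Column 6 now contains 1, which forces (6,6) = 2.
Row 2 already has 3; hence (2,5) = 5.
The full grid is 2 1 6 3 4 5 / 6 4 2 1 5 3 / 5 2 4 6 3 1 / 1 3 5 4 2 6 / 3 5 1 2 6 4 / 4 6 3 5 1 2.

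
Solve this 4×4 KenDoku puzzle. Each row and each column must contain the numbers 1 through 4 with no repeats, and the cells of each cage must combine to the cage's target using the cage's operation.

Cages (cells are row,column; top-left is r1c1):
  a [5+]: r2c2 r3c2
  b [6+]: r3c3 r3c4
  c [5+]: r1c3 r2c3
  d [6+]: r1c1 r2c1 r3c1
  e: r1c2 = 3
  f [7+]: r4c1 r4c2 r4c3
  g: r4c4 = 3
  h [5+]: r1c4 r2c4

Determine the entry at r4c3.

1

E is a freebie, so r1c2 = 3.
G is a freebie, leaving r4c4 = 3.
Row 2 needs a 2, and only r2c1 is open for it.
Column 1 already has 2; hence r1c1 = 1.
Row 1 already has 1, leaving r1c4 = 4.
Column 4 now contains 4, so r2c4 = 1.
The 3 cells of cage d must have sum 6, which forces r3c1 = 3.
Column 4 now contains 4; hence r3c4 = 2.
Column 1 now contains 1; hence r4c1 = 4.
Row 1 now contains 4; hence r1c3 = 2.
1 is placed in row 2, which forces r2c2 = 4.
Cage c needs two cells with sum 5; hence r2c3 = 3.
The two cells of cage a must have sum 5, leaving r3c2 = 1.
Row 3 already has 2, leaving r3c3 = 4.
Column 2 already has 1, which forces r4c2 = 2.
Column 3 now contains 2, which forces r4c3 = 1.
The full grid is 1 3 2 4 / 2 4 3 1 / 3 1 4 2 / 4 2 1 3.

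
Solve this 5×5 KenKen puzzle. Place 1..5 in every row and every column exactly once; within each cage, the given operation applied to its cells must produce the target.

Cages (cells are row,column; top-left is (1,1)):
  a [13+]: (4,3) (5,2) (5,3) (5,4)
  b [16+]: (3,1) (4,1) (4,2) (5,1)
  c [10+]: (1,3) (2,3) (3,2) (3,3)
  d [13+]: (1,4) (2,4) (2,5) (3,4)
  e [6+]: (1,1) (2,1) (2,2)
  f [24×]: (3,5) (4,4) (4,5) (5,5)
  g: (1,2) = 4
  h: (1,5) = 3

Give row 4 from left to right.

G is a freebie, which forces (1,2) = 4.
Cage h is given, so (1,5) = 3.
Column 2 now contains 4, leaving (4,2) = 5.
The 4 cells of cage f must have product 24; hence (4,4) = 3.
Column 1 needs a 3, and only (2,1) is open for it.
Column 1 needs a 1, and only (1,1) is open for it.
Cage e has sum 6, so (2,2) = 2.
Row 2 already has 2, which forces (2,5) = 5.
Cage d needs sum 13, leaving (2,4) = 1.
Cage c has sum 10, leaving (1,3) = 2.
Row 1 now contains 2, which forces (1,4) = 5.
1 is placed in row 2, so (2,3) = 4.
5 is placed in column 4, which forces (3,4) = 2.
Column 3 already has 4, which forces (4,3) = 1.
5 is placed in column 4; hence (5,4) = 4.
Cage c needs sum 10, so (3,2) = 1.
1 is placed in column 3; hence (3,3) = 3.
Row 3 already has 1, which forces (3,5) = 4.
Column 5 now contains 4, which forces (4,5) = 2.
Cage a has sum 13, leaving (5,2) = 3.
Cage a has sum 13, so (5,3) = 5.
Column 5 already has 2, which forces (5,5) = 1.
Row 3 already has 4, so (3,1) = 5.
Row 4 now contains 2, leaving (4,1) = 4.
Row 5 already has 5, so (5,1) = 2.
Filled in: 1 4 2 5 3 / 3 2 4 1 5 / 5 1 3 2 4 / 4 5 1 3 2 / 2 3 5 4 1.

4 5 1 3 2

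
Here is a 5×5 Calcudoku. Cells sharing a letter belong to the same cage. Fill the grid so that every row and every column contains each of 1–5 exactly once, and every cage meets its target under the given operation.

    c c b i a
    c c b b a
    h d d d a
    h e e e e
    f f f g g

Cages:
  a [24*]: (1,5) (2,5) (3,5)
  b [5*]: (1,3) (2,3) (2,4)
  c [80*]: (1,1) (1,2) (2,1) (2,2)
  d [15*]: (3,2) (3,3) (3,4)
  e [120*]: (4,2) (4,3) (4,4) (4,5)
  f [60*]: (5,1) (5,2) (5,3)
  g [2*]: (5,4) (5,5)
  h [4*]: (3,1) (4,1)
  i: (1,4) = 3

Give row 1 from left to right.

Cage b needs product 5; hence (1,3) = 1.
Cage i is a single given cell, so (1,4) = 3.
The 3 cells of cage b must have product 5, so (2,3) = 5.
Cage b needs product 5, so (2,4) = 1.
5 is placed in column 3, leaving (3,3) = 3.
Column 4 already has 1, leaving (3,4) = 5.
3 is placed in column 3, so (5,3) = 4.
Column 4 already has 1; hence (5,4) = 2.
Row 5 now contains 2; hence (5,5) = 1.
Cage a has product 24, so (2,5) = 3.
Row 3 already has 5, which forces (3,2) = 1.
Column 3 now contains 4; hence (4,3) = 2.
2 is placed in column 4, leaving (4,4) = 4.
3 is placed in column 5, leaving (4,5) = 5.
Row 3 already has 1, so (3,1) = 4.
4 is placed in row 3, so (3,5) = 2.
Row 4 now contains 4, which forces (4,1) = 1.
5 is placed in row 4; hence (4,2) = 3.
Column 2 already has 3, leaving (5,2) = 5.
Cage c has product 80, leaving (1,1) = 5.
5 is placed in column 2; hence (1,2) = 2.
Column 5 now contains 2; hence (1,5) = 4.
Column 1 now contains 4; hence (2,1) = 2.
Cage c needs product 80, so (2,2) = 4.
Row 5 already has 5, so (5,1) = 3.
Filled in: 5 2 1 3 4 / 2 4 5 1 3 / 4 1 3 5 2 / 1 3 2 4 5 / 3 5 4 2 1.

5 2 1 3 4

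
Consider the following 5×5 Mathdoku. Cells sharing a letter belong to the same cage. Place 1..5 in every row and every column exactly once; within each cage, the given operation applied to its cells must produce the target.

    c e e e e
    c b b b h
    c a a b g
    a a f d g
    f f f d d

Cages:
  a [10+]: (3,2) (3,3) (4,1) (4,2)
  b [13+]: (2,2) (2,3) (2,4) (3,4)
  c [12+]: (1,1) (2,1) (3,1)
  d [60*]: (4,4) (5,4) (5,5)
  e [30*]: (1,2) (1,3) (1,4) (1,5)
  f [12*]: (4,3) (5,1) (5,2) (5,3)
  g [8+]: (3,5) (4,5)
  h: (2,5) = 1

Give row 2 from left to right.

Cage h is given; hence (2,5) = 1.
The only place for 4 in row 1 is (1,1).
In column 5, 2 can only go at (1,5), so (1,5) = 2.
The only place for 4 in column 5 is (5,5).
Cage f needs product 12; hence (4,3) = 2.
In row 4, 4 can only go at (4,2), so (4,2) = 4.
Row 4 needs a 1, and only (4,1) is open for it.
In row 5, 5 can only go at (5,4), so (5,4) = 5.
Column 4 now contains 5, so (4,4) = 3.
3 is placed in row 4, which forces (4,5) = 5.
Column 4 now contains 3; hence (1,4) = 1.
5 is placed in column 5, so (3,5) = 3.
The 3 cells of cage c must have sum 12, so (2,1) = 3.
Row 2 already has 3, which forces (2,2) = 2.
Row 2 now contains 2, so (2,4) = 4.
Row 3 now contains 3; hence (3,1) = 5.
The 4 cells of cage a must have sum 10; hence (3,2) = 1.
Row 3 now contains 3; hence (3,3) = 4.
Column 4 now contains 4, leaving (3,4) = 2.
3 is placed in column 1, which forces (5,1) = 2.
Column 2 already has 1; hence (5,2) = 3.
Row 5 now contains 3, leaving (5,3) = 1.
Column 2 already has 3, which forces (1,2) = 5.
Cage e needs product 30, so (1,3) = 3.
Row 2 already has 4, which forces (2,3) = 5.
Completed grid: 4 5 3 1 2 / 3 2 5 4 1 / 5 1 4 2 3 / 1 4 2 3 5 / 2 3 1 5 4.

3 2 5 4 1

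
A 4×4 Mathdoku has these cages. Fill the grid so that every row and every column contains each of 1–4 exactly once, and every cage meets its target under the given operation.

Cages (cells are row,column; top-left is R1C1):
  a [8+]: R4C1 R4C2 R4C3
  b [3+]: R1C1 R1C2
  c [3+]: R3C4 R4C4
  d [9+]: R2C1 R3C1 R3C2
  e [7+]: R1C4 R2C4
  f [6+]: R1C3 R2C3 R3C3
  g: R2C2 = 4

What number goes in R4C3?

4

G is a freebie, so R2C2 = 4.
Row 2 now contains 4, leaving R2C4 = 3.
Column 4 now contains 3, which forces R1C4 = 4.
3 is placed in row 2; hence R2C1 = 2.
2 is placed in row 2, leaving R2C3 = 1.
The 3 cells of cage d must have sum 9, leaving R3C1 = 4.
The 3 cells of cage d must have sum 9, which forces R3C2 = 3.
Row 3 already has 3, so R3C3 = 2.
Row 3 already has 2, which forces R3C4 = 1.
Column 2 already has 3, so R4C2 = 1.
1 is placed in column 4, which forces R4C4 = 2.
Column 1 already has 2, leaving R1C1 = 1.
Column 2 already has 1, leaving R1C2 = 2.
2 is placed in column 3, so R1C3 = 3.
Row 4 now contains 1; hence R4C1 = 3.
Cage a needs sum 8, leaving R4C3 = 4.
Completed grid: 1 2 3 4 / 2 4 1 3 / 4 3 2 1 / 3 1 4 2.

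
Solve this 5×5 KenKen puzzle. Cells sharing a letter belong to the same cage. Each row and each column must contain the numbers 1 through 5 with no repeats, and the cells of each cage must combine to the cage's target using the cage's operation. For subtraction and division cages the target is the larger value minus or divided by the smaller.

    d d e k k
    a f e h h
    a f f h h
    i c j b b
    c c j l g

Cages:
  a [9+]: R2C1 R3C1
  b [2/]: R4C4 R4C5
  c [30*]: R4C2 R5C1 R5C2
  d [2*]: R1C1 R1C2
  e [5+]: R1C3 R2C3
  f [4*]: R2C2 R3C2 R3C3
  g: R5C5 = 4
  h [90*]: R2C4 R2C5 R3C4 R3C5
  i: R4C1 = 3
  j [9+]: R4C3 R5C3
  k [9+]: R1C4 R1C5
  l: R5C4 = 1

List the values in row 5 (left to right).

2 3 5 1 4

I is a freebie, so R4C1 = 3.
L is a freebie, leaving R5C4 = 1.
G is a freebie, which forces R5C5 = 4.
The two cells of cage k must have sum 9, leaving R1C4 = 4.
4 is placed in column 5, leaving R1C5 = 5.
The two cells of cage j must have sum 9; hence R4C3 = 4.
Column 4 already has 4; hence R4C4 = 2.
2 is placed in row 4, leaving R4C5 = 1.
The 3 cells of cage c must have product 30, which forces R5C2 = 3.
Row 5 now contains 4, which forces R5C3 = 5.
2 is placed in row 4, leaving R4C2 = 5.
5 is placed in row 5; hence R5C1 = 2.
Column 1 now contains 2; hence R1C1 = 1.
The two cells of cage d must have product 2, leaving R1C2 = 2.
Row 1 already has 2; hence R1C3 = 3.
2 is placed in column 2; hence R2C2 = 1.
Column 3 already has 3, leaving R2C3 = 2.
Row 2 now contains 2, which forces R2C5 = 3.
1 is placed in column 2, so R3C2 = 4.
2 is placed in column 3; hence R3C3 = 1.
Column 5 already has 3, so R3C5 = 2.
The two cells of cage a must have sum 9, so R2C1 = 4.
Row 2 now contains 3; hence R2C4 = 5.
Row 3 now contains 4, which forces R3C1 = 5.
Cage h needs product 90, which forces R3C4 = 3.
The full grid is 1 2 3 4 5 / 4 1 2 5 3 / 5 4 1 3 2 / 3 5 4 2 1 / 2 3 5 1 4.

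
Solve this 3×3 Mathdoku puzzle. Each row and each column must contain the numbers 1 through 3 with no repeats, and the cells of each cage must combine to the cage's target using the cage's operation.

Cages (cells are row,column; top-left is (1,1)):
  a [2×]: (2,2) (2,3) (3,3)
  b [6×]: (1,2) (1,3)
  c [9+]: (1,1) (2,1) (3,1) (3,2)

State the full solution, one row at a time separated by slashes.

Cage a needs product 2, which forces (2,2) = 1.
Cage a has product 2, which forces (2,3) = 2.
Cage c needs sum 9, leaving (3,2) = 3.
The 3 cells of cage a must have product 2, leaving (3,3) = 1.
Cage c needs sum 9, which forces (1,1) = 1.
Column 2 already has 3; hence (1,2) = 2.
Column 3 now contains 2, leaving (1,3) = 3.
2 is placed in row 2, so (2,1) = 3.
Row 3 already has 1, leaving (3,1) = 2.

1 2 3 / 3 1 2 / 2 3 1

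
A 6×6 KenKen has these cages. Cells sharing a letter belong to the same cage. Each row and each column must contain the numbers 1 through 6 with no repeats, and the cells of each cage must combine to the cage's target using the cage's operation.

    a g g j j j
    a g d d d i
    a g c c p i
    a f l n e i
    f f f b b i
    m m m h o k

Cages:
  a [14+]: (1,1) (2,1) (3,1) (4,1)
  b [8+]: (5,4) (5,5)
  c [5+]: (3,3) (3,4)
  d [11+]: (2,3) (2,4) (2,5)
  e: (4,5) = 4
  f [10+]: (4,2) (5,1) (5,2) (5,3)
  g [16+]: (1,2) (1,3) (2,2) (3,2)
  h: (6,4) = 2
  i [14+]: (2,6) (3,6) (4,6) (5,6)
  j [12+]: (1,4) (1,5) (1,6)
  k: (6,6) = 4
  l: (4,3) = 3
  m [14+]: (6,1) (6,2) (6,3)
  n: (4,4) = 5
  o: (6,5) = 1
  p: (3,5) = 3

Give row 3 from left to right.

6 5 4 1 3 2

Cage p is a single given cell; hence (3,5) = 3.
Cage l is a single given cell, which forces (4,3) = 3.
N is a freebie; hence (4,4) = 5.
E is a freebie; hence (4,5) = 4.
H is a freebie, leaving (6,4) = 2.
O is a freebie, so (6,5) = 1.
Cage k is given, which forces (6,6) = 4.
The only place for 3 in column 6 is (1,6).
Cage j has sum 12, leaving (1,4) = 4.
The 3 cells of cage j must have sum 12, which forces (1,5) = 5.
4 is placed in column 4, leaving (3,4) = 1.
Column 5 now contains 5, leaving (5,5) = 2.
Cage d needs sum 11; hence (2,3) = 2.
1 is placed in column 4; hence (2,4) = 3.
Column 5 already has 2; hence (2,5) = 6.
1 is placed in row 3; hence (3,3) = 4.
Cage b's pair has sum 8; hence (5,4) = 6.
The 4 cells of cage g must have sum 16, leaving (2,2) = 4.
Cage g has sum 16; hence (3,2) = 5.
Column 2 already has 5, so (5,2) = 3.
Column 2 now contains 3, leaving (6,2) = 6.
6 is placed in row 6, which forces (6,3) = 5.
6 is placed in column 2, which forces (1,2) = 1.
The 4 cells of cage g must have sum 16, which forces (1,3) = 6.
Cage a has sum 14; hence (2,1) = 5.
Row 2 already has 5, leaving (2,6) = 1.
Column 2 now contains 1, which forces (4,2) = 2.
2 is placed in row 4; hence (4,6) = 6.
5 is placed in column 1, so (5,1) = 4.
5 is placed in column 3; hence (5,3) = 1.
Column 6 already has 1, leaving (5,6) = 5.
Row 6 now contains 5, so (6,1) = 3.
Row 1 already has 6, which forces (1,1) = 2.
Cage a needs sum 14, which forces (3,1) = 6.
Column 6 now contains 6; hence (3,6) = 2.
6 is placed in row 4, so (4,1) = 1.
The full grid is 2 1 6 4 5 3 / 5 4 2 3 6 1 / 6 5 4 1 3 2 / 1 2 3 5 4 6 / 4 3 1 6 2 5 / 3 6 5 2 1 4.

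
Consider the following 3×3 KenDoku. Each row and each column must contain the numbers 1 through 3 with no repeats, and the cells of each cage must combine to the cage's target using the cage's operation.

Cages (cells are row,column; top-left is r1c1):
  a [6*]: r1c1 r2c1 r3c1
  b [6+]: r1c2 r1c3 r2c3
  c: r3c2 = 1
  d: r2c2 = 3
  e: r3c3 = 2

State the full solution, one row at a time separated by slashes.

Cage d is a single given cell; hence r2c2 = 3.
Cage c is given; hence r3c2 = 1.
Cage e is given, so r3c3 = 2.
1 is placed in column 2, so r1c2 = 2.
Cage b has sum 6, which forces r1c3 = 3.
Column 3 now contains 2, which forces r2c3 = 1.
Row 3 now contains 2; hence r3c1 = 3.
Row 1 already has 2, which forces r1c1 = 1.
1 is placed in row 2, so r2c1 = 2.

1 2 3 / 2 3 1 / 3 1 2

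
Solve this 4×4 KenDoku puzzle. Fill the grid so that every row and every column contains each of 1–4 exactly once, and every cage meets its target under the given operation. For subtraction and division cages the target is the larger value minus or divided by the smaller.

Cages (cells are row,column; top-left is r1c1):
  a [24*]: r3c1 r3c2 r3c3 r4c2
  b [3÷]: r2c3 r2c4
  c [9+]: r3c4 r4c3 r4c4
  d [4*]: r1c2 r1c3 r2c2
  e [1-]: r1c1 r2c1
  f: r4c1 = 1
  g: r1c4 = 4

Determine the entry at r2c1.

4

Cage g is given, leaving r1c4 = 4.
Cage f is given; hence r4c1 = 1.
4 is placed in row 1, leaving r1c2 = 1.
Cage d has product 4, leaving r1c3 = 2.
The 3 cells of cage d must have product 4, which forces r2c2 = 2.
Cage c needs sum 9, which forces r4c3 = 4.
Row 1 now contains 2, so r1c1 = 3.
Cage e needs two cells with difference 1, leaving r2c1 = 4.
Cage a has product 24, leaving r3c1 = 2.
Cage a has product 24, so r3c2 = 4.
The 4 cells of cage a must have product 24, leaving r3c3 = 1.
Row 3 now contains 2, which forces r3c4 = 3.
Row 4 now contains 4, so r4c2 = 3.
Column 4 already has 3, which forces r4c4 = 2.
Column 3 already has 1, which forces r2c3 = 3.
Column 4 already has 3; hence r2c4 = 1.
Completed grid: 3 1 2 4 / 4 2 3 1 / 2 4 1 3 / 1 3 4 2.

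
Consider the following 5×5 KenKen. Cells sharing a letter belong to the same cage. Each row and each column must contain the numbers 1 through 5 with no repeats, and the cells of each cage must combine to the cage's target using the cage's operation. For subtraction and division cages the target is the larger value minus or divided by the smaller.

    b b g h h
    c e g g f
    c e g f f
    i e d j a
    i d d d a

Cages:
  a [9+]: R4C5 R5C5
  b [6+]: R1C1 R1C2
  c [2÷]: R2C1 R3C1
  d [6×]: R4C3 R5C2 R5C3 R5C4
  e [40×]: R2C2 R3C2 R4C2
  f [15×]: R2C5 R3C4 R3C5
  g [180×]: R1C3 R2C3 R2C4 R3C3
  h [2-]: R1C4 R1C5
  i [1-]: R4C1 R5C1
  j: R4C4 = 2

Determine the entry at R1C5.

2

Cage g needs product 180, which forces R2C4 = 3.
Cage d needs product 6, leaving R4C3 = 1.
J is a freebie, leaving R4C4 = 2.
2 is placed in column 4, so R5C4 = 1.
Cage f needs product 15, so R2C5 = 1.
1 is placed in column 4, so R3C4 = 5.
Cage f needs product 15, leaving R3C5 = 3.
Cage g needs product 180, so R1C3 = 3.
5 is placed in column 4, leaving R1C4 = 4.
Column 5 already has 3, which forces R1C5 = 2.
Cage g needs product 180, which forces R2C3 = 5.
Row 3 already has 3, which forces R3C3 = 4.
Column 3 already has 3, leaving R5C3 = 2.
Cage e has product 40, which forces R2C2 = 4.
4 is placed in row 3; hence R3C2 = 2.
The 3 cells of cage e must have product 40, which forces R4C2 = 5.
5 is placed in row 4, which forces R4C5 = 4.
Row 5 now contains 2, so R5C2 = 3.
Column 5 already has 4, leaving R5C5 = 5.
Cage b's pair has sum 6, leaving R1C1 = 5.
Column 2 already has 5, which forces R1C2 = 1.
Row 2 already has 4, leaving R2C1 = 2.
Row 3 now contains 2, leaving R3C1 = 1.
Row 4 already has 4, so R4C1 = 3.
5 is placed in row 5, so R5C1 = 4.
The full grid is 5 1 3 4 2 / 2 4 5 3 1 / 1 2 4 5 3 / 3 5 1 2 4 / 4 3 2 1 5.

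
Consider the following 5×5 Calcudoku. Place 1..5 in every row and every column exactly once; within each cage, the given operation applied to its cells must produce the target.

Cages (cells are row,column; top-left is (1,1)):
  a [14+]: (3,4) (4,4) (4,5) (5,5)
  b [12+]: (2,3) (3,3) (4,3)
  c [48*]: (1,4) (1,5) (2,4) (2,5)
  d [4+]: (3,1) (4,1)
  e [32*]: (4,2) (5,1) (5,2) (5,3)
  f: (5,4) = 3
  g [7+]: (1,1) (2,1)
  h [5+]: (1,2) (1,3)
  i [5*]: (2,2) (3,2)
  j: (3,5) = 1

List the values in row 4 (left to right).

Cage j is given; hence (3,5) = 1.
The 4 cells of cage e must have product 32, which forces (4,2) = 4.
Cage f is given, so (5,4) = 3.
Cage i needs two cells with product 5, which forces (2,2) = 1.
1 is placed in row 3, leaving (3,1) = 3.
1 is placed in row 3; hence (3,2) = 5.
Row 3 already has 5; hence (3,3) = 4.
Row 3 now contains 4, so (3,4) = 2.
Cage d's pair has sum 4; hence (4,1) = 1.
Row 4 now contains 1, which forces (4,4) = 5.
Column 2 now contains 1; hence (5,2) = 2.
2 is placed in row 5, so (5,3) = 1.
2 is placed in column 2, which forces (1,2) = 3.
Cage h's pair has sum 5; hence (1,3) = 2.
Cage c needs product 48, leaving (1,4) = 1.
The 4 cells of cage c must have product 48, so (1,5) = 4.
Cage b has sum 12, so (2,3) = 5.
Column 4 already has 2, leaving (2,4) = 4.
Cage c has product 48; hence (2,5) = 3.
Row 4 now contains 5, leaving (4,3) = 3.
Column 5 already has 3; hence (4,5) = 2.
2 is placed in row 5, so (5,1) = 4.
4 is placed in column 5, which forces (5,5) = 5.
Row 1 already has 2, which forces (1,1) = 5.
Row 2 now contains 5, which forces (2,1) = 2.
Filled in: 5 3 2 1 4 / 2 1 5 4 3 / 3 5 4 2 1 / 1 4 3 5 2 / 4 2 1 3 5.

1 4 3 5 2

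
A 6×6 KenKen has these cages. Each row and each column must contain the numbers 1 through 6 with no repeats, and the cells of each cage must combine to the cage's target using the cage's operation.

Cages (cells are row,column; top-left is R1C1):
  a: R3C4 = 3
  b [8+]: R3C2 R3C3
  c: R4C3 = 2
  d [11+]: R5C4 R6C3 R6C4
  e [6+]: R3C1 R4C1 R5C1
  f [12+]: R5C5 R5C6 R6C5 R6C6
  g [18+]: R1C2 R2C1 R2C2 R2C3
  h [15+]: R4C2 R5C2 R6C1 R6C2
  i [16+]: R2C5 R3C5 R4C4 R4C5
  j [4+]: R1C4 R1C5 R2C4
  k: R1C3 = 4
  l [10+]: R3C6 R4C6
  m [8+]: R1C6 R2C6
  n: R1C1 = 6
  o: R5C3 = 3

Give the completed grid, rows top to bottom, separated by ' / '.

Cage n is given, so R1C1 = 6.
Cage k is given, leaving R1C3 = 4.
Cage j needs sum 4; hence R1C4 = 2.
Cage j needs sum 4, leaving R1C5 = 1.
The 3 cells of cage j must have sum 4, so R2C4 = 1.
Cage a is given, which forces R3C4 = 3.
C is a freebie; hence R4C3 = 2.
Cage o is given, so R5C3 = 3.
Cage b's pair has sum 8; hence R3C2 = 2.
Cage b needs two cells with sum 8, leaving R3C3 = 6.
6 is placed in row 3, leaving R3C6 = 4.
Cage e has sum 6, leaving R4C1 = 3.
4 is placed in column 6; hence R4C6 = 6.
The 3 cells of cage d must have sum 11, leaving R6C3 = 1.
Cage g has sum 18; hence R2C2 = 6.
Column 3 now contains 6, which forces R2C3 = 5.
Cage i has sum 16, which forces R2C5 = 2.
5 is placed in row 2; hence R2C6 = 3.
2 is placed in row 3, so R3C1 = 1.
Row 3 now contains 4, which forces R3C5 = 5.
Cage i has sum 16, leaving R4C4 = 5.
The 4 cells of cage i must have sum 16, which forces R4C5 = 4.
Cage e has sum 6, which forces R5C1 = 2.
Column 5 already has 4, which forces R5C5 = 6.
6 is placed in column 5, leaving R6C5 = 3.
Cage g has sum 18, which forces R1C2 = 3.
Column 6 already has 3; hence R1C6 = 5.
2 is placed in row 2, leaving R2C1 = 4.
Row 4 already has 4, leaving R4C2 = 1.
Cage h needs sum 15, so R5C2 = 5.
Row 5 already has 6, so R5C4 = 4.
The 4 cells of cage f must have sum 12, which forces R5C6 = 1.
Cage h has sum 15, so R6C1 = 5.
Row 6 already has 3, so R6C2 = 4.
The 3 cells of cage d must have sum 11, so R6C4 = 6.
Cage f needs sum 12, so R6C6 = 2.

6 3 4 2 1 5 / 4 6 5 1 2 3 / 1 2 6 3 5 4 / 3 1 2 5 4 6 / 2 5 3 4 6 1 / 5 4 1 6 3 2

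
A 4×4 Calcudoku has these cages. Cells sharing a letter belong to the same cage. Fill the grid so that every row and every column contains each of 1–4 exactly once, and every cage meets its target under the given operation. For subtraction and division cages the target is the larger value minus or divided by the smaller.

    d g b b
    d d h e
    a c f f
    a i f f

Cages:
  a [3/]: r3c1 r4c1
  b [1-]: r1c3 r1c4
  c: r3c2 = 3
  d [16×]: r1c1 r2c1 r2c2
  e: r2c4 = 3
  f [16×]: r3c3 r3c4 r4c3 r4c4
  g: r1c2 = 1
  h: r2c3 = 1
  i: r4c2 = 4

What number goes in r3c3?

4

Cage g is given, which forces r1c2 = 1.
Cage h is a single given cell, which forces r2c3 = 1.
E is a freebie; hence r2c4 = 3.
C is a freebie; hence r3c2 = 3.
Cage i is a single given cell, which forces r4c2 = 4.
4 is placed in row 4, so r4c3 = 2.
Row 4 now contains 2, which forces r4c4 = 1.
Cage d needs product 16, which forces r1c1 = 2.
Cage b's pair has difference 1, so r1c3 = 3.
2 is placed in row 1; hence r1c4 = 4.
Row 2 now contains 1; hence r2c1 = 4.
Column 2 now contains 4, which forces r2c2 = 2.
Row 3 already has 3, which forces r3c1 = 1.
Column 3 now contains 2, so r3c3 = 4.
Cage f has product 16, which forces r3c4 = 2.
Row 4 now contains 1, which forces r4c1 = 3.
Completed grid: 2 1 3 4 / 4 2 1 3 / 1 3 4 2 / 3 4 2 1.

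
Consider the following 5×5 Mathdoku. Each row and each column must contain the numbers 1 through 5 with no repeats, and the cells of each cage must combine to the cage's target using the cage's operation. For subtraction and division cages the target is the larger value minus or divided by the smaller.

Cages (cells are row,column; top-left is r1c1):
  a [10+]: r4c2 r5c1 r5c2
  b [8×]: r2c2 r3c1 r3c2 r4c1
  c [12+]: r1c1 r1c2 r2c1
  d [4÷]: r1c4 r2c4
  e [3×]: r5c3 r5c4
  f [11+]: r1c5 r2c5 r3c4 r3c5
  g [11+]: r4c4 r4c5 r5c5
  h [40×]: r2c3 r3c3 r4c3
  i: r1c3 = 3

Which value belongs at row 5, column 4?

Cage i is a single given cell, which forces r1c3 = 3.
3 is placed in column 3, leaving r5c3 = 1.
Row 5 now contains 1; hence r5c4 = 3.
In row 3, 3 can only go at r3c5, so r3c5 = 3.
Row 2 needs a 3, and only r2c1 is open for it.
In row 1, 2 can only go at r1c5, so r1c5 = 2.
Row 1 needs a 1, and only r1c4 is open for it.
Column 4 already has 1, leaving r2c4 = 4.
4 is placed in row 2; hence r2c5 = 1.
Row 2 now contains 1, so r2c2 = 2.
Row 2 already has 2; hence r2c3 = 5.
Cage b has product 8, leaving r3c1 = 4.
Cage b needs product 8, leaving r3c2 = 1.
Row 3 already has 4; hence r3c3 = 2.
Cage f has sum 11, so r3c4 = 5.
The 4 cells of cage b must have product 8; hence r4c1 = 1.
Column 3 now contains 2, which forces r4c3 = 4.
Cage g needs sum 11, which forces r4c4 = 2.
Row 4 already has 4, so r4c5 = 5.
Column 5 already has 5, leaving r5c5 = 4.
Column 1 already has 4, so r1c1 = 5.
The 3 cells of cage c must have sum 12, so r1c2 = 4.
Row 4 already has 4, leaving r4c2 = 3.
The 3 cells of cage a must have sum 10, so r5c1 = 2.
Row 5 already has 4, which forces r5c2 = 5.
Filled in: 5 4 3 1 2 / 3 2 5 4 1 / 4 1 2 5 3 / 1 3 4 2 5 / 2 5 1 3 4.

3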